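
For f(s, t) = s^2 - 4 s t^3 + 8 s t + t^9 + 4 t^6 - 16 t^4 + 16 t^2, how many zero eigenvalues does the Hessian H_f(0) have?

Hessian at 0 has rank 1.

1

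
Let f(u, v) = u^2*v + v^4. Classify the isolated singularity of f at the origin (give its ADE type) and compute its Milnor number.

Type D5, Milnor number mu = 5.

The Hessian of f at 0 has rank 0. Corank 2; j^3 = u^2*v has shape L^2 M (L != M), so D-series; mu = 5 gives D_5.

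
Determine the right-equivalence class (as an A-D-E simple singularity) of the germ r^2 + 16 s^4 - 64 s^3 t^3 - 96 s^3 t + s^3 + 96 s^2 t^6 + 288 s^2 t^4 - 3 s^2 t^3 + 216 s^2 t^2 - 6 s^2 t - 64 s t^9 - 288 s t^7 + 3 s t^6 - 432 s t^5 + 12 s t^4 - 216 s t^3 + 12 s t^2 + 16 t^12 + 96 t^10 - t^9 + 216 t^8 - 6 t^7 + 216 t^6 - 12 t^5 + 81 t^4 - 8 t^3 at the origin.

The Hessian of f at 0 is [[0, 0, 0], [0, 0, 0], [0, 0, 2]] with rank 1, so corank 2. A Groebner basis of the Jacobian ideal J(f) in C{s,t,r} is {t^4, s*t^2 - 11*t^3/6, s^2 - 4*s*t + 4*t^2, r}; counting standard monomials gives mu = 6. Corank 2; j^3 = (s - 2*t)^3 is a perfect cube, so E-series; the 4-jet and mu = 6 give E_6.

E_6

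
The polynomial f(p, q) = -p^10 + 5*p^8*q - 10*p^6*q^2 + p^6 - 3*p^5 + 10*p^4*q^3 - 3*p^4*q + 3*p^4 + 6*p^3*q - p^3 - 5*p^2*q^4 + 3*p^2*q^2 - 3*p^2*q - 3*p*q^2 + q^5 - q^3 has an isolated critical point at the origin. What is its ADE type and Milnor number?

The Hessian of f at 0 is [[0, 0], [0, 0]] with rank 0, so corank 2. A Groebner basis of the Jacobian ideal J(f) in C{p,q} is {p^2/4 + p*q^3 - p*q^2/2 + p*q/2 - q^3/2 + q^2/4, q^4, p^3 - 3*p^2/2 - 3*p*q + q^3 - 3*q^2/2, p^2*q + p^2/2 + p*q^2 + p*q + q^2/2}; counting standard monomials gives mu = 8. Corank 2; j^3 = -(p + q)^3 is a perfect cube, so E-series; the 5-jet and mu = 8 give E_8.

Type E_{8}, Milnor number mu = 8.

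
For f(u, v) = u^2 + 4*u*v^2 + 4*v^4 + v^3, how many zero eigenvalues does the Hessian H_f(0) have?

1

The Hessian at 0 is [[2, 0], [0, 0]] of rank 1; hence corank 1.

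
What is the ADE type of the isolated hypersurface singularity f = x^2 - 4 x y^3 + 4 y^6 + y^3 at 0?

A_2

The Hessian of f at 0 is [[2, 0], [0, 0]] with rank 1, so corank 1. A Groebner basis of the Jacobian ideal J(f) in C{x,y} is {y^2, x}; counting standard monomials gives mu = 2. Corank 1: A-series; mu = 2 gives A_2.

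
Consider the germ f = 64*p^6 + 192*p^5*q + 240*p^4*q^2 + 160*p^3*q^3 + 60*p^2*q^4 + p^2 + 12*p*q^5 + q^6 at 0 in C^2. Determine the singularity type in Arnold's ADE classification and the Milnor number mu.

The Hessian of f at 0 has rank 1. Corank 1: A-series; mu = 5 gives A_5.

Type A_{5}, Milnor number mu = 5.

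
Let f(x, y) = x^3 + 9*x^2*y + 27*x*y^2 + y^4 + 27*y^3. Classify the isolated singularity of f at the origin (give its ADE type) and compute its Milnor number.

Type E_{6}, Milnor number mu = 6.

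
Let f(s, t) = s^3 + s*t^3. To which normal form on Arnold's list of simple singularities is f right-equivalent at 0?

E7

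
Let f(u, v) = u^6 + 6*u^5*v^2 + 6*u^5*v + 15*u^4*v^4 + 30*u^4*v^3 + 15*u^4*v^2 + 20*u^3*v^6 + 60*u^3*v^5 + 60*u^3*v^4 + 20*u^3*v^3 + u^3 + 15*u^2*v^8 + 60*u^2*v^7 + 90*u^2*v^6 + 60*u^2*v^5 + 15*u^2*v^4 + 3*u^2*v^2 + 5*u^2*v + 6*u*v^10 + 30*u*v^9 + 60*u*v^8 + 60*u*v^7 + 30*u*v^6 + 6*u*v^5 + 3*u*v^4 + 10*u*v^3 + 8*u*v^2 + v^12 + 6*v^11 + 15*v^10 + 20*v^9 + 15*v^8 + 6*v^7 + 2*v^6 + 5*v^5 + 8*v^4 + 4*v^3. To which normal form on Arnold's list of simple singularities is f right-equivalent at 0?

The Hessian of f at 0 is [[0, 0], [0, 0]] with rank 0, so corank 2. A Groebner basis of the Jacobian ideal J(f) in C{u,v} is {-u^2 - 3*u*v + v^4 + v^3 - 2*v^2, u^3 + 12*u^2 + 37*u*v - 3*v^3 + 26*v^2, u^2*v - 4*u^2 - 73*u*v/6 - v^3/6 - 25*v^2/3, u^2 + u*v^2 + 3*u*v + v^3 + 2*v^2}; counting standard monomials gives mu = 7. Corank 2; j^3 = (u + v)*(u + 2*v)^2 has shape L^2 M (L != M), so D-series; mu = 7 gives D_7.

D_7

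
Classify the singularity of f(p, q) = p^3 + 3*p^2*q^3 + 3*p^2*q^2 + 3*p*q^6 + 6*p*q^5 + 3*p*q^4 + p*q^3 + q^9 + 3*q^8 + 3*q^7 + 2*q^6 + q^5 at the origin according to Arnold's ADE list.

The Hessian of f at 0 is [[0, 0], [0, 0]] with rank 0, so corank 2. A Groebner basis of the Jacobian ideal J(f) in C{p,q} is {-p^2 + q^4 - q^3/3, p^3, p^2*q + p^2/3 + q^3/9, p^2 + p*q^2 + q^3/3}; counting standard monomials gives mu = 7. Corank 2; j^3 = p^3 is a perfect cube, so E-series; the 4-jet and mu = 7 give E_7.

E_7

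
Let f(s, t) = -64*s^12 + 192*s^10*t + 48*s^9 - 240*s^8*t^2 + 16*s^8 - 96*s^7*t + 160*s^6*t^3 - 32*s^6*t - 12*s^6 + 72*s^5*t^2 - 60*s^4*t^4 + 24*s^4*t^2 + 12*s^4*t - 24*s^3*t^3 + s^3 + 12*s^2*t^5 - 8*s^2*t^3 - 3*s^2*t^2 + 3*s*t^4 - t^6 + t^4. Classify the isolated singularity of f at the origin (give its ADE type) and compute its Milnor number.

Type E_6, Milnor number mu = 6.

The Hessian of f at 0 has rank 0. Corank 2; j^3 = s^3 is a perfect cube, so E-series; the 4-jet and mu = 6 give E_6.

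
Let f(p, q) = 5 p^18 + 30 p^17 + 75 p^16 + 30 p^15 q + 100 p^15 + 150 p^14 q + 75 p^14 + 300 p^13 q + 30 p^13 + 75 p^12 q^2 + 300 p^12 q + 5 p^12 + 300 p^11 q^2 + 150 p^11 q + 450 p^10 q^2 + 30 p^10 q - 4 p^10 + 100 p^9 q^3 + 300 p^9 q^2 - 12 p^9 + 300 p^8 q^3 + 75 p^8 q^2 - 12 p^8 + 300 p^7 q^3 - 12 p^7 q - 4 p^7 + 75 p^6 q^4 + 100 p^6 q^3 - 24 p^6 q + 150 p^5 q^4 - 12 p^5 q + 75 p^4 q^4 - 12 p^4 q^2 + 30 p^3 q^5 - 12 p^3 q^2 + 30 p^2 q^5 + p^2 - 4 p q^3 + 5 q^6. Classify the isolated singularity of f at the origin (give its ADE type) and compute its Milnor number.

Type A5, Milnor number mu = 5.

The Hessian of f at 0 has rank 1. Corank 1: A-series; mu = 5 gives A_5.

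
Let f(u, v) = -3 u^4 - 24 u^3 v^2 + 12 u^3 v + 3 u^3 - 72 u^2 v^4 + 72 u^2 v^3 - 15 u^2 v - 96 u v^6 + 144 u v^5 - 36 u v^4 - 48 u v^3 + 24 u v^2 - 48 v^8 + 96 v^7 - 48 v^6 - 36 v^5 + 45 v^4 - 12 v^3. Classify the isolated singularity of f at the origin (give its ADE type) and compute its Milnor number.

The Hessian of f at 0 has rank 0. Corank 2; j^3 = 3*(u - 2*v)^2*(u - v) has shape L^2 M (L != M), so D-series; mu = 5 gives D_5.

Type D5, Milnor number mu = 5.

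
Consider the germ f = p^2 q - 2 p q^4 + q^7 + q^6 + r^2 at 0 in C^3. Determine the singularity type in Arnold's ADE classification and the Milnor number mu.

The Hessian of f at 0 is [[0, 0, 0], [0, 0, 0], [0, 0, 2]] with rank 1, so corank 2. A Groebner basis of the Jacobian ideal J(f) in C{p,q,r} is {-p*q + q^4, p^3, p^2*q, p^2/6 + p*q^2, r}; counting standard monomials gives mu = 7. Corank 2; j^3 = p^2*q has shape L^2 M (L != M), so D-series; mu = 7 gives D_7.

Type D_{7}, Milnor number mu = 7.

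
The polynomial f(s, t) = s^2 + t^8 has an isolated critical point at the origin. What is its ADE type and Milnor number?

The Hessian of f at 0 has rank 1. Corank 1: A-series; mu = 7 gives A_7.

Type A7, Milnor number mu = 7.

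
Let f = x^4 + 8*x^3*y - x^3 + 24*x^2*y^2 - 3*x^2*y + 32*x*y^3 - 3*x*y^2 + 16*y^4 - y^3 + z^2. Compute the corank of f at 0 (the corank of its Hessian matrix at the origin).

2

The Hessian at 0 is [[0, 0, 0], [0, 0, 0], [0, 0, 2]] of rank 1; hence corank 2.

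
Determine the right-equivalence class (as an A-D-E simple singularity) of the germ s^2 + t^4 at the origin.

A3

The Hessian of f at 0 has rank 1. Corank 1: A-series; mu = 3 gives A_3.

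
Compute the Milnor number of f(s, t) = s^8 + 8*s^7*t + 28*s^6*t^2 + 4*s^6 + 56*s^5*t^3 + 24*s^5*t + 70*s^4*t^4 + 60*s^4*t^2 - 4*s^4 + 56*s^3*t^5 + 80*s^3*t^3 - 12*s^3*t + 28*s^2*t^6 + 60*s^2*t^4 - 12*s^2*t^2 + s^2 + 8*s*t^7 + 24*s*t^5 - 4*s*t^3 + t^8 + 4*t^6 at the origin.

7

The Hessian of f at 0 is [[2, 0], [0, 0]] with rank 1, so corank 1. A Groebner basis of the Jacobian ideal J(f) in C{s,t} is {3*s^2/2 - s*t/2 + t^4, s^3, s^2*t, s*t^2 - s/6 + t^3/3}; counting standard monomials gives mu = 7. Corank 1: A-series; mu = 7 gives A_7.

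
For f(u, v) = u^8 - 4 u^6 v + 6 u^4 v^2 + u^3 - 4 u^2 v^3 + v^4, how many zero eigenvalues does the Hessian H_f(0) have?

2

Hessian at 0 has rank 0.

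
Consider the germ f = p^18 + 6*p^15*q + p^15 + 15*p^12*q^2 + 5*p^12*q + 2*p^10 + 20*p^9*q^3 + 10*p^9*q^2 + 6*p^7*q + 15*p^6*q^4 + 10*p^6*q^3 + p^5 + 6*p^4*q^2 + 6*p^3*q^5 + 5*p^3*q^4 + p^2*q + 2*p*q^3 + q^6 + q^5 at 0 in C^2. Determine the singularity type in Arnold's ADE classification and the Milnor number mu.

The Hessian of f at 0 is [[0, 0], [0, 0]] with rank 0, so corank 2. A Groebner basis of the Jacobian ideal J(f) in C{p,q} is {p^3, p^2*q + p^2/6 + p*q^2/6, p*q + q^3}; counting standard monomials gives mu = 7. Corank 2; j^3 = p^2*q has shape L^2 M (L != M), so D-series; mu = 7 gives D_7.

Type D_{7}, Milnor number mu = 7.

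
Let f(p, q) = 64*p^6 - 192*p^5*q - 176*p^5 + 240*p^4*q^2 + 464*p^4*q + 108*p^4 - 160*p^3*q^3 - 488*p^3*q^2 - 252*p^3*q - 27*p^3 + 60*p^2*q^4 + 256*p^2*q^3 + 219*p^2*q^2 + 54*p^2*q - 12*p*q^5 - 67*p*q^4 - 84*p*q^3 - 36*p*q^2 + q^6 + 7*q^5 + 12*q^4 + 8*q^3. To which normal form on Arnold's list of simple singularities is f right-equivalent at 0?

E_{8}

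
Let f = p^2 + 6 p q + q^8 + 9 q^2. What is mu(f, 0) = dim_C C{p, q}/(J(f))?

7

The Hessian of f at 0 is [[2, 6], [6, 18]] with rank 1, so corank 1. A Groebner basis of the Jacobian ideal J(f) in C{p,q} is {q^7, p + 3*q}; counting standard monomials gives mu = 7. Corank 1: A-series; mu = 7 gives A_7.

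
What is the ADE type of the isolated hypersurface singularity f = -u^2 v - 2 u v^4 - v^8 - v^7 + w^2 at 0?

The Hessian of f at 0 is [[0, 0, 0], [0, 0, 0], [0, 0, 2]] with rank 1, so corank 2. A Groebner basis of the Jacobian ideal J(f) in C{u,v,w} is {u^2*v^2, 8*u^2*v + u^2 + u*v^3, u*v + v^4, u^3, w}; counting standard monomials gives mu = 9. Corank 2; j^3 = -u^2*v has shape L^2 M (L != M), so D-series; mu = 9 gives D_9.

D_9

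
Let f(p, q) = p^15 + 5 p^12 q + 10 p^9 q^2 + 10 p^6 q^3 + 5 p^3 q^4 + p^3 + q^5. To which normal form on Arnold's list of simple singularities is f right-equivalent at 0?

The Hessian of f at 0 has rank 0. Corank 2; j^3 = p^3 is a perfect cube, so E-series; the 5-jet and mu = 8 give E_8.

E8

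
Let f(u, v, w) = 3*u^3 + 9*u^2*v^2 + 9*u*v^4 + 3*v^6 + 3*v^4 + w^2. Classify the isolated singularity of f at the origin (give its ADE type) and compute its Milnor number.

Type E_{6}, Milnor number mu = 6.

The Hessian of f at 0 has rank 1. Corank 2; j^3 = 3*u^3 is a perfect cube, so E-series; the 4-jet and mu = 6 give E_6.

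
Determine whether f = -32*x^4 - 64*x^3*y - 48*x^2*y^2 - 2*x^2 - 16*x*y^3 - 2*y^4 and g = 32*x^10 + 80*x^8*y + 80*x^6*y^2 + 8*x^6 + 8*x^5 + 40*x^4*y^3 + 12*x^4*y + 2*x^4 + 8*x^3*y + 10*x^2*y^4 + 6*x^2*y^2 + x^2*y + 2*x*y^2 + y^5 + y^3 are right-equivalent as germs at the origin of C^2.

No.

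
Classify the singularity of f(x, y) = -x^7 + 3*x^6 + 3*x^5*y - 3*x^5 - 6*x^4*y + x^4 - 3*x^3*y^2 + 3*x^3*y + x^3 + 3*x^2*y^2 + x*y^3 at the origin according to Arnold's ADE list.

The Hessian of f at 0 has rank 0. Corank 2; j^3 = x^3 is a perfect cube, so E-series; the 4-jet and mu = 7 give E_7.

E_7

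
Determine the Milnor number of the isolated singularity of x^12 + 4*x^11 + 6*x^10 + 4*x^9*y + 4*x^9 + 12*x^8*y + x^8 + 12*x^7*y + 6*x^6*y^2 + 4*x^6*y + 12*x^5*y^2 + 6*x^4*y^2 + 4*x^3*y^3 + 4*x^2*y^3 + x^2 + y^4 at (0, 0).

3

The Hessian of f at 0 is [[2, 0], [0, 0]] with rank 1, so corank 1. A Groebner basis of the Jacobian ideal J(f) in C{x,y} is {y^3, x}; counting standard monomials gives mu = 3. Corank 1: A-series; mu = 3 gives A_3.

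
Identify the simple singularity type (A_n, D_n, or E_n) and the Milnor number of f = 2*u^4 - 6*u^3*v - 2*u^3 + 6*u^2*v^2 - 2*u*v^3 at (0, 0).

Type E7, Milnor number mu = 7.

The Hessian of f at 0 has rank 0. Corank 2; j^3 = -2*u^3 is a perfect cube, so E-series; the 4-jet and mu = 7 give E_7.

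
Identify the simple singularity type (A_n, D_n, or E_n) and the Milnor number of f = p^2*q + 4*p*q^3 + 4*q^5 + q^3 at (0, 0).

Type D4, Milnor number mu = 4.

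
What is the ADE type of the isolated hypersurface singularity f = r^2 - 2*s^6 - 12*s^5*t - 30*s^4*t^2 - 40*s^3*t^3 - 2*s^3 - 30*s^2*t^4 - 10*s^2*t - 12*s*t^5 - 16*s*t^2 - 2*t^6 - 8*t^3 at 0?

D7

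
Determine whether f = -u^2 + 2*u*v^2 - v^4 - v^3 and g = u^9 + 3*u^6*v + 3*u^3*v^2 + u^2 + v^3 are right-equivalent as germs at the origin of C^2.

The Hessian of f at 0 has rank 1. Corank 1: A-series; mu = 2 gives A_2. The Hessian of g at 0 has rank 1. Corank 1: A-series; mu = 2 gives A_2. Both have type A_2, hence right-equivalent.

Yes.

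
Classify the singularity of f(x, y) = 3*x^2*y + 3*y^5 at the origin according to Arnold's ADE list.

D_6

The Hessian of f at 0 is [[0, 0], [0, 0]] with rank 0, so corank 2. A Groebner basis of the Jacobian ideal J(f) in C{x,y} is {x^2/5 + y^4, x^3, x*y}; counting standard monomials gives mu = 6. Corank 2; j^3 = 3*x^2*y has shape L^2 M (L != M), so D-series; mu = 6 gives D_6.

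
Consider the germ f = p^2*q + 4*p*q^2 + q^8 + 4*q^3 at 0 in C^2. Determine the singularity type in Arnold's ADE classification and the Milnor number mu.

Type D_{9}, Milnor number mu = 9.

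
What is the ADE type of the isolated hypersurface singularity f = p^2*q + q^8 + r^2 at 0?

D9

The Hessian of f at 0 has rank 1. Corank 2; j^3 = p^2*q has shape L^2 M (L != M), so D-series; mu = 9 gives D_9.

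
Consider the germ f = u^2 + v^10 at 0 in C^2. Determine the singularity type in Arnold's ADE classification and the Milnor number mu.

The Hessian of f at 0 has rank 1. Corank 1: A-series; mu = 9 gives A_9.

Type A9, Milnor number mu = 9.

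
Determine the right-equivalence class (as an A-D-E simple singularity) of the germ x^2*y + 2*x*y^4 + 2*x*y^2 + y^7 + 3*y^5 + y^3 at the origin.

D6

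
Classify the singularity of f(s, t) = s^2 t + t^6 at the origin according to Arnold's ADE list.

The Hessian of f at 0 has rank 0. Corank 2; j^3 = s^2*t has shape L^2 M (L != M), so D-series; mu = 7 gives D_7.

D7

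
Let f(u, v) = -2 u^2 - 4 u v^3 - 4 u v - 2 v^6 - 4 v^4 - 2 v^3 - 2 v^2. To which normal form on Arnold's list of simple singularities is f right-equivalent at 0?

A_2

The Hessian of f at 0 is [[-4, -4], [-4, -4]] with rank 1, so corank 1. A Groebner basis of the Jacobian ideal J(f) in C{u,v} is {v^2, u + v}; counting standard monomials gives mu = 2. Corank 1: A-series; mu = 2 gives A_2.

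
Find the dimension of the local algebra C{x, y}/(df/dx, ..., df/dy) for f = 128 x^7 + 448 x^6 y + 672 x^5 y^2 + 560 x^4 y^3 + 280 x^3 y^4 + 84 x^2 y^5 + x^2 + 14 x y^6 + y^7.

The Hessian of f at 0 is [[2, 0], [0, 0]] with rank 1, so corank 1. A Groebner basis of the Jacobian ideal J(f) in C{x,y} is {y^6, x}; counting standard monomials gives mu = 6. Corank 1: A-series; mu = 6 gives A_6.

6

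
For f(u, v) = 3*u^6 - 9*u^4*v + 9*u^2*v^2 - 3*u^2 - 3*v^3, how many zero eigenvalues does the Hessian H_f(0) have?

1

The Hessian at 0 is [[-6, 0], [0, 0]] of rank 1; hence corank 1.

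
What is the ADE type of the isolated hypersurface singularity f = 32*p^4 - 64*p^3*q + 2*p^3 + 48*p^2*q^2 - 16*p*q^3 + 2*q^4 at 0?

The Hessian of f at 0 has rank 0. Corank 2; j^3 = 2*p^3 is a perfect cube, so E-series; the 4-jet and mu = 6 give E_6.

E_{6}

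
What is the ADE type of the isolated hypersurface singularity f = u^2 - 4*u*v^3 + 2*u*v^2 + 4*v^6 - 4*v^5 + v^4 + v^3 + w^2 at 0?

A2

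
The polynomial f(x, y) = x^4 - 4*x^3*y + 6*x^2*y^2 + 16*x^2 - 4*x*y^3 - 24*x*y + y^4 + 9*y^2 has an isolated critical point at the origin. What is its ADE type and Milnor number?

Type A3, Milnor number mu = 3.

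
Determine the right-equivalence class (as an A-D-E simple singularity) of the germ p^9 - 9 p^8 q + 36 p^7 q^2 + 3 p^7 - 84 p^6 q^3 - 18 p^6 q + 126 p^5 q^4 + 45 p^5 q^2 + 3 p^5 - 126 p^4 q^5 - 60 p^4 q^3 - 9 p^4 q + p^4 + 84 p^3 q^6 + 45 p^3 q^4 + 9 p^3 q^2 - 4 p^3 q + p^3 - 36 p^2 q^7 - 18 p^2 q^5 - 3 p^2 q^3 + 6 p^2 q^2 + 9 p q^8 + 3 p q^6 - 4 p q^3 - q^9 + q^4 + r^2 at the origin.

E_{6}

The Hessian of f at 0 has rank 1. Corank 2; j^3 = p^3 is a perfect cube, so E-series; the 4-jet and mu = 6 give E_6.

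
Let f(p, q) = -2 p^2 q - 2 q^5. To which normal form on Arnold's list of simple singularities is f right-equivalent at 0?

The Hessian of f at 0 has rank 0. Corank 2; j^3 = -2*p^2*q has shape L^2 M (L != M), so D-series; mu = 6 gives D_6.

D_{6}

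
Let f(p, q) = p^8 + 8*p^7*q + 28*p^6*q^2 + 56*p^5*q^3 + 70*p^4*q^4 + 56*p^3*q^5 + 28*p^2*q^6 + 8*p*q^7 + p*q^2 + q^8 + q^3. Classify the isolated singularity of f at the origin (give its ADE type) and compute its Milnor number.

Type D_{9}, Milnor number mu = 9.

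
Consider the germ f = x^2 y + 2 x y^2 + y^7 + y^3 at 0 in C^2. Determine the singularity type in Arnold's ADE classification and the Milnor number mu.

The Hessian of f at 0 has rank 0. Corank 2; j^3 = y*(x + y)^2 has shape L^2 M (L != M), so D-series; mu = 8 gives D_8.

Type D_8, Milnor number mu = 8.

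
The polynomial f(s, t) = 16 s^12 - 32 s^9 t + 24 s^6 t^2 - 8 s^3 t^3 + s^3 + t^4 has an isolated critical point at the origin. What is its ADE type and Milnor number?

Type E_{6}, Milnor number mu = 6.

The Hessian of f at 0 is [[0, 0], [0, 0]] with rank 0, so corank 2. A Groebner basis of the Jacobian ideal J(f) in C{s,t} is {t^3, s^2}; counting standard monomials gives mu = 6. Corank 2; j^3 = s^3 is a perfect cube, so E-series; the 4-jet and mu = 6 give E_6.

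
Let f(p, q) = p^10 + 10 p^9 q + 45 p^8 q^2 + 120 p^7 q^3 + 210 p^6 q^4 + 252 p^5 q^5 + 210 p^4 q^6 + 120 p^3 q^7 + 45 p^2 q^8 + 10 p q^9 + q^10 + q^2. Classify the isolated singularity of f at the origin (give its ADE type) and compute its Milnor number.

Type A_{9}, Milnor number mu = 9.

The Hessian of f at 0 is [[0, 0], [0, 2]] with rank 1, so corank 1. A Groebner basis of the Jacobian ideal J(f) in C{p,q} is {p^9, q}; counting standard monomials gives mu = 9. Corank 1: A-series; mu = 9 gives A_9.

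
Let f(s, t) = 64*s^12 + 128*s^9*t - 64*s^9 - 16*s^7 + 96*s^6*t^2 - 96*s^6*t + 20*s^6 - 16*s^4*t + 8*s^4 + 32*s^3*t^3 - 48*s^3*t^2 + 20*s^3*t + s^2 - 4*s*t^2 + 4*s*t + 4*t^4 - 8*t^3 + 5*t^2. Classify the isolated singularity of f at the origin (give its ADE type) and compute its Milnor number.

Type A_1, Milnor number mu = 1.

The Hessian of f at 0 has rank 2. Corank 0: nondegenerate Morse point, so A_1.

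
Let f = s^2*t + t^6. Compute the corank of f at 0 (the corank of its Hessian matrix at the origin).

Hessian at 0 has rank 0.

2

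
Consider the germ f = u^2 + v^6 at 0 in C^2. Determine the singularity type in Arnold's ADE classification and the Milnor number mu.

The Hessian of f at 0 has rank 1. Corank 1: A-series; mu = 5 gives A_5.

Type A5, Milnor number mu = 5.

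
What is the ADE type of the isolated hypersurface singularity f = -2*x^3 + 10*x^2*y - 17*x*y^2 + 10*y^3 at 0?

The Hessian of f at 0 is [[0, 0], [0, 0]] with rank 0, so corank 2. A Groebner basis of the Jacobian ideal J(f) in C{x,y} is {y^3, x^2 - 11*y^2/2, x*y - 5*y^2/2}; counting standard monomials gives mu = 4. Corank 2; j^3 = -(x - 2*y)*(2*x^2 - 6*x*y + 5*y^2) splits into three distinct lines over C (the quadratic factor has nonzero discriminant), so D_4.

D4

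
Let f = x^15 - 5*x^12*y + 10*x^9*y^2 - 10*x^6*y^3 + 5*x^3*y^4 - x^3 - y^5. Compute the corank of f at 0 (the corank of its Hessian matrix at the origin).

Hessian at 0 has rank 0.

2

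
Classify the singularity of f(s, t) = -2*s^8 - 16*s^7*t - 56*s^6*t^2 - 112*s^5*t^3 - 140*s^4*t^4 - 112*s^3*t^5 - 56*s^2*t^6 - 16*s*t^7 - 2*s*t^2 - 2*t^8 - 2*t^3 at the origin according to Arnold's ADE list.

D_9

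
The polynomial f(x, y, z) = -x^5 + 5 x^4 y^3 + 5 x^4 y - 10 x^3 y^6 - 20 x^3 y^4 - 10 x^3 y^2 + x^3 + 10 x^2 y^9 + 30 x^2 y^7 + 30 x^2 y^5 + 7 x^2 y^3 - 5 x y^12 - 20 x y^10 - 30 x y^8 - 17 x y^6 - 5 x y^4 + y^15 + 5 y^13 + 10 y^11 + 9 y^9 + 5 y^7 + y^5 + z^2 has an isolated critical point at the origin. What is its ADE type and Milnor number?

The Hessian of f at 0 is [[0, 0, 0], [0, 0, 0], [0, 0, 2]] with rank 1, so corank 2. A Groebner basis of the Jacobian ideal J(f) in C{x,y,z} is {-x^2/2 + x*y^3, -2*x^2 + y^4, x^3, x^2*y, z}; counting standard monomials gives mu = 8. Corank 2; j^3 = x^3 is a perfect cube, so E-series; the 5-jet and mu = 8 give E_8.

Type E_8, Milnor number mu = 8.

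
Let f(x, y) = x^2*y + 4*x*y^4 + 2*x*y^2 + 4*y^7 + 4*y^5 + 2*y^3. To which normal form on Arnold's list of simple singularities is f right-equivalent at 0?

The Hessian of f at 0 has rank 0. Corank 2; j^3 = y*(x^2 + 2*x*y + 2*y^2) splits into three distinct lines over C (the quadratic factor has nonzero discriminant), so D_4.

D4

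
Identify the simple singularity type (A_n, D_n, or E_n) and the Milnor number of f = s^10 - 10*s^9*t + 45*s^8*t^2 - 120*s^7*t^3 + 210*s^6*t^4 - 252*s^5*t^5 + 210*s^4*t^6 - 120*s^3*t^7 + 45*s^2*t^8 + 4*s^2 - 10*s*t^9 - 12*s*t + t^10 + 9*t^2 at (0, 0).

Type A9, Milnor number mu = 9.

The Hessian of f at 0 has rank 1. Corank 1: A-series; mu = 9 gives A_9.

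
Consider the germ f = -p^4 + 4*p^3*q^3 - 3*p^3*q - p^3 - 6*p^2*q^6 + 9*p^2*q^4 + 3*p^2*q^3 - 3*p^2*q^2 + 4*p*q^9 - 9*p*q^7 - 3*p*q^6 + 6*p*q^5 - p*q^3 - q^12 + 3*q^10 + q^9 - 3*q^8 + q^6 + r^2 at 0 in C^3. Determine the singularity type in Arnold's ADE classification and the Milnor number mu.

The Hessian of f at 0 has rank 1. Corank 2; j^3 = -p^3 is a perfect cube, so E-series; the 4-jet and mu = 7 give E_7.

Type E7, Milnor number mu = 7.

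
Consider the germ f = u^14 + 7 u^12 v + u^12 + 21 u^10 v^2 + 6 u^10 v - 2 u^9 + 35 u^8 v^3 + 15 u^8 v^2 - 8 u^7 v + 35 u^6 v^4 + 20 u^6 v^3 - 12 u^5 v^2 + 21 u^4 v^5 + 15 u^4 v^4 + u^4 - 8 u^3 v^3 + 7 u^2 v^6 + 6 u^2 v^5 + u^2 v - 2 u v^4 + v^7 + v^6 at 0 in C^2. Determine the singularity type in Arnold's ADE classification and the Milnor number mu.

The Hessian of f at 0 has rank 0. Corank 2; j^3 = u^2*v has shape L^2 M (L != M), so D-series; mu = 7 gives D_7.

Type D_{7}, Milnor number mu = 7.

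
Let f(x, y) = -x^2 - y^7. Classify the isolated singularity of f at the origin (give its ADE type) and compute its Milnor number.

Type A_{6}, Milnor number mu = 6.

The Hessian of f at 0 has rank 1. Corank 1: A-series; mu = 6 gives A_6.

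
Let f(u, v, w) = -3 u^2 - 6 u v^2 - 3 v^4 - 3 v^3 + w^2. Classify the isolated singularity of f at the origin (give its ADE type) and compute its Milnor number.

The Hessian of f at 0 has rank 2. Corank 1: A-series; mu = 2 gives A_2.

Type A_2, Milnor number mu = 2.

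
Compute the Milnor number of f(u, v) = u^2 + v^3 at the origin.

2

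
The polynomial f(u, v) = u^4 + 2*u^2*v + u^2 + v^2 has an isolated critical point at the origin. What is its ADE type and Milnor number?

Type A1, Milnor number mu = 1.

The Hessian of f at 0 is [[2, 0], [0, 2]] with rank 2, so corank 0. A Groebner basis of the Jacobian ideal J(f) in C{u,v} is {u, v}; counting standard monomials gives mu = 1. Corank 0: nondegenerate Morse point, so A_1.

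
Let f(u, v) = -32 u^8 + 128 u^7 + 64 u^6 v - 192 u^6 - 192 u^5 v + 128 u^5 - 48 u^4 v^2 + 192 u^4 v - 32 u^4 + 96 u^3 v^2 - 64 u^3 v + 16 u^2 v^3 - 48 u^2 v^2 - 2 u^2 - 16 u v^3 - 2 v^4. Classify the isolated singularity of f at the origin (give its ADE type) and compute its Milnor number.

Type A_{3}, Milnor number mu = 3.

The Hessian of f at 0 is [[-4, 0], [0, 0]] with rank 1, so corank 1. A Groebner basis of the Jacobian ideal J(f) in C{u,v} is {v^3, u}; counting standard monomials gives mu = 3. Corank 1: A-series; mu = 3 gives A_3.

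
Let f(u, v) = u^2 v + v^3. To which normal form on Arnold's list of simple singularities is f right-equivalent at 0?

D_{4}

The Hessian of f at 0 is [[0, 0], [0, 0]] with rank 0, so corank 2. A Groebner basis of the Jacobian ideal J(f) in C{u,v} is {v^3, u^2 + 3*v^2, u*v}; counting standard monomials gives mu = 4. Corank 2; j^3 = v*(u^2 + v^2) splits into three distinct lines over C (the quadratic factor has nonzero discriminant), so D_4.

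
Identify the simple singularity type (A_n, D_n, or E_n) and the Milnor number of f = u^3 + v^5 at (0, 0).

Type E_8, Milnor number mu = 8.

The Hessian of f at 0 is [[0, 0], [0, 0]] with rank 0, so corank 2. A Groebner basis of the Jacobian ideal J(f) in C{u,v} is {v^4, u^2}; counting standard monomials gives mu = 8. Corank 2; j^3 = u^3 is a perfect cube, so E-series; the 5-jet and mu = 8 give E_8.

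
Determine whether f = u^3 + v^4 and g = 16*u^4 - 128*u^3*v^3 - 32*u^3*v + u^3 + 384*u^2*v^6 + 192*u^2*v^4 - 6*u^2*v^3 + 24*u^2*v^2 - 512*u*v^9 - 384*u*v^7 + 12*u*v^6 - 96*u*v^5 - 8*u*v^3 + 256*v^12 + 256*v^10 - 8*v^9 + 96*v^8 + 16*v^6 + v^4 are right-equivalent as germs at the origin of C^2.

The Hessian of f at 0 is [[0, 0], [0, 0]] with rank 0, so corank 2. A Groebner basis of the Jacobian ideal J(f) in C{u,v} is {v^3, u^2}; counting standard monomials gives mu = 6. Corank 2; j^3 = u^3 is a perfect cube, so E-series; the 4-jet and mu = 6 give E_6. The Hessian of g at 0 is [[0, 0], [0, 0]] with rank 0, so corank 2. A Groebner basis of the Jacobian ideal J(g) in C{u,v} is {v^4, u*v^2 - v^3/6, u^2}; counting standard monomials gives mu = 6. Corank 2; j^3 = u^3 is a perfect cube, so E-series; the 4-jet and mu = 6 give E_6. Both have type E_6, hence right-equivalent.

Yes.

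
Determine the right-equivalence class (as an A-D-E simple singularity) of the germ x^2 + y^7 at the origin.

A_{6}

The Hessian of f at 0 is [[2, 0], [0, 0]] with rank 1, so corank 1. A Groebner basis of the Jacobian ideal J(f) in C{x,y} is {y^6, x}; counting standard monomials gives mu = 6. Corank 1: A-series; mu = 6 gives A_6.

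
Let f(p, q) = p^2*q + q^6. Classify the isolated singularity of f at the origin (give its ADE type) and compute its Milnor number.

The Hessian of f at 0 has rank 0. Corank 2; j^3 = p^2*q has shape L^2 M (L != M), so D-series; mu = 7 gives D_7.

Type D7, Milnor number mu = 7.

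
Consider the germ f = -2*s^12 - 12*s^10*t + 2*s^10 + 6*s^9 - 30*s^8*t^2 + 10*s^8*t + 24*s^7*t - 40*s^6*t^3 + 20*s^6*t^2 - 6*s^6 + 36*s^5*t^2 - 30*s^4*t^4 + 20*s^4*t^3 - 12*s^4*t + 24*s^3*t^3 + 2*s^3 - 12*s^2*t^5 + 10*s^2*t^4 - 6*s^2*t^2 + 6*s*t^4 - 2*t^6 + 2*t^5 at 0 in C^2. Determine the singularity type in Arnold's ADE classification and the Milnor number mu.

The Hessian of f at 0 is [[0, 0], [0, 0]] with rank 0, so corank 2. A Groebner basis of the Jacobian ideal J(f) in C{s,t} is {t^4, s^3, -s^2/2 + s*t^2}; counting standard monomials gives mu = 8. Corank 2; j^3 = 2*s^3 is a perfect cube, so E-series; the 5-jet and mu = 8 give E_8.

Type E_{8}, Milnor number mu = 8.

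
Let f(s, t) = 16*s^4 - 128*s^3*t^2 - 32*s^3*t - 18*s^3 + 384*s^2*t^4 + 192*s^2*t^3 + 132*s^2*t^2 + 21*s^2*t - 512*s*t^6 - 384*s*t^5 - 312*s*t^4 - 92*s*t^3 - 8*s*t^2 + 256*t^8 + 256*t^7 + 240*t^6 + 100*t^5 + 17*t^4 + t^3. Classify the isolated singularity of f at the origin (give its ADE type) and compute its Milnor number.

Type D5, Milnor number mu = 5.

The Hessian of f at 0 is [[0, 0], [0, 0]] with rank 0, so corank 2. A Groebner basis of the Jacobian ideal J(f) in C{s,t} is {s*t^2 - 27*s*t/154 + 9*t^2/154, -81*s*t/154 + t^3 + 27*t^2/154, s^2 - 152*s*t/231 + 25*t^2/231}; counting standard monomials gives mu = 5. Corank 2; j^3 = -(2*s - t)*(3*s - t)^2 has shape L^2 M (L != M), so D-series; mu = 5 gives D_5.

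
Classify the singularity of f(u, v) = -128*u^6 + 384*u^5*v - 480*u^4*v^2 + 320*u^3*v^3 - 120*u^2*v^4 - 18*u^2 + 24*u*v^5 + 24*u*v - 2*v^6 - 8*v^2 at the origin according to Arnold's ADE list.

A_5

The Hessian of f at 0 has rank 1. Corank 1: A-series; mu = 5 gives A_5.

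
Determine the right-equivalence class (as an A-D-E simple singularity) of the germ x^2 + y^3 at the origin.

A2

The Hessian of f at 0 has rank 1. Corank 1: A-series; mu = 2 gives A_2.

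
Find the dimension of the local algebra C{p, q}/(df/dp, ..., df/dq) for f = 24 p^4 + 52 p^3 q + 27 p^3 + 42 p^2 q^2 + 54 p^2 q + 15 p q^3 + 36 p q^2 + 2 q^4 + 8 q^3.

7

The Hessian of f at 0 has rank 0. Corank 2; j^3 = (3*p + 2*q)^3 is a perfect cube, so E-series; the 4-jet and mu = 7 give E_7.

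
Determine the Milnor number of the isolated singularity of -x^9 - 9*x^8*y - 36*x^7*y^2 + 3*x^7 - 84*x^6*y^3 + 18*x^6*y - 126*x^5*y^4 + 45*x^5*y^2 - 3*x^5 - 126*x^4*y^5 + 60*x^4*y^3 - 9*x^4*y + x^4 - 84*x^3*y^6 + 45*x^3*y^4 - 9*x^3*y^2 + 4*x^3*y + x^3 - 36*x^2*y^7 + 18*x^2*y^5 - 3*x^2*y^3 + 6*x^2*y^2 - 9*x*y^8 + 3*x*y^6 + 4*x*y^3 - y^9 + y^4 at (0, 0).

6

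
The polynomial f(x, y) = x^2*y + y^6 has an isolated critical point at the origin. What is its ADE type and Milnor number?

Type D_{7}, Milnor number mu = 7.

The Hessian of f at 0 is [[0, 0], [0, 0]] with rank 0, so corank 2. A Groebner basis of the Jacobian ideal J(f) in C{x,y} is {x^2/6 + y^5, x^3, x*y}; counting standard monomials gives mu = 7. Corank 2; j^3 = x^2*y has shape L^2 M (L != M), so D-series; mu = 7 gives D_7.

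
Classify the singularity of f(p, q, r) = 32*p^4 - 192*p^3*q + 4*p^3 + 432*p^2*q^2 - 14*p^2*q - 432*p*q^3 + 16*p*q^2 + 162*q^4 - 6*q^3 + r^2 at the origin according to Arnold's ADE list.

The Hessian of f at 0 has rank 1. Corank 2; j^3 = 2*(p - q)^2*(2*p - 3*q) has shape L^2 M (L != M), so D-series; mu = 5 gives D_5.

D_{5}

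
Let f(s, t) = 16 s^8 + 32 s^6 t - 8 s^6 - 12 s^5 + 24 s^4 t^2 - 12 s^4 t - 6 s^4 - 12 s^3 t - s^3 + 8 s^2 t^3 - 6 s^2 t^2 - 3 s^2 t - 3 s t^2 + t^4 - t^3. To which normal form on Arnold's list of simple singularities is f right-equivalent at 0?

E_{6}

The Hessian of f at 0 has rank 0. Corank 2; j^3 = -(s + t)^3 is a perfect cube, so E-series; the 4-jet and mu = 6 give E_6.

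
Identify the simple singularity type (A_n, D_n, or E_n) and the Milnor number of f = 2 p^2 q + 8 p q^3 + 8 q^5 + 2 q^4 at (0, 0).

The Hessian of f at 0 has rank 0. Corank 2; j^3 = 2*p^2*q has shape L^2 M (L != M), so D-series; mu = 5 gives D_5.

Type D_5, Milnor number mu = 5.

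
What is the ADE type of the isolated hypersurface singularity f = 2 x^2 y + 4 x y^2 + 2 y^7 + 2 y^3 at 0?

The Hessian of f at 0 has rank 0. Corank 2; j^3 = 2*y*(x + y)^2 has shape L^2 M (L != M), so D-series; mu = 8 gives D_8.

D_8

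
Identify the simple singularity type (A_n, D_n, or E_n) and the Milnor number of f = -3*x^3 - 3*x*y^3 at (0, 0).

Type E_7, Milnor number mu = 7.

The Hessian of f at 0 is [[0, 0], [0, 0]] with rank 0, so corank 2. A Groebner basis of the Jacobian ideal J(f) in C{x,y} is {x^3, x*y^2, 3*x^2 + y^3}; counting standard monomials gives mu = 7. Corank 2; j^3 = -3*x^3 is a perfect cube, so E-series; the 4-jet and mu = 7 give E_7.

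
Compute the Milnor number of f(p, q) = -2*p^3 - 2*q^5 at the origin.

The Hessian of f at 0 has rank 0. Corank 2; j^3 = -2*p^3 is a perfect cube, so E-series; the 5-jet and mu = 8 give E_8.

8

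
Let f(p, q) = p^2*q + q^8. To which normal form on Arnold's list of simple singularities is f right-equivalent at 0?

The Hessian of f at 0 has rank 0. Corank 2; j^3 = p^2*q has shape L^2 M (L != M), so D-series; mu = 9 gives D_9.

D_9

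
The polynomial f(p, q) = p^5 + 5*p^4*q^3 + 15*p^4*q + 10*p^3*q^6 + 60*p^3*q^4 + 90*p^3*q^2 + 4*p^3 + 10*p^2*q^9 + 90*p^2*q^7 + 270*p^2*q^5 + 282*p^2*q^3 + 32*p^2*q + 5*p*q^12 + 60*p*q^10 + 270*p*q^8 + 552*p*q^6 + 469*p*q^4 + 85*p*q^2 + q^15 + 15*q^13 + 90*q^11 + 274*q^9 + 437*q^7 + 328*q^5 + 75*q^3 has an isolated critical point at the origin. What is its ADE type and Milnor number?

Type D_{6}, Milnor number mu = 6.

The Hessian of f at 0 is [[0, 0], [0, 0]] with rank 0, so corank 2. A Groebner basis of the Jacobian ideal J(f) in C{p,q} is {32*p*q/27 + q^4 + 80*q^2/27, p*q^2 + 5*q^3/2, p^2 + 265*p*q/54 + 325*q^2/54}; counting standard monomials gives mu = 6. Corank 2; j^3 = (p + 3*q)*(2*p + 5*q)^2 has shape L^2 M (L != M), so D-series; mu = 6 gives D_6.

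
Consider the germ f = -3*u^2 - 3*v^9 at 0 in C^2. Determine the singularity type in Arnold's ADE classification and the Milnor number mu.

Type A8, Milnor number mu = 8.

The Hessian of f at 0 has rank 1. Corank 1: A-series; mu = 8 gives A_8.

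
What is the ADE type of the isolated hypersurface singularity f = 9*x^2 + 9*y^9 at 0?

A_{8}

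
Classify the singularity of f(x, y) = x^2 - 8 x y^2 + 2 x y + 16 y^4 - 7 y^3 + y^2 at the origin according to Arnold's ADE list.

The Hessian of f at 0 has rank 1. Corank 1: A-series; mu = 2 gives A_2.

A_{2}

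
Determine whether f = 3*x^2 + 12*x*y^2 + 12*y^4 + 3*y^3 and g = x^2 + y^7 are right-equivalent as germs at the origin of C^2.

No.

The Hessian of f at 0 is [[6, 0], [0, 0]] with rank 1, so corank 1. A Groebner basis of the Jacobian ideal J(f) in C{x,y} is {y^2, x}; counting standard monomials gives mu = 2. Corank 1: A-series; mu = 2 gives A_2. The Hessian of g at 0 is [[2, 0], [0, 0]] with rank 1, so corank 1. A Groebner basis of the Jacobian ideal J(g) in C{x,y} is {y^6, x}; counting standard monomials gives mu = 6. Corank 1: A-series; mu = 6 gives A_6. f is A_2 but g is A_6, hence not right-equivalent.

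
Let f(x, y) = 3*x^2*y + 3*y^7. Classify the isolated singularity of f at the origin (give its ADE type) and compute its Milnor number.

The Hessian of f at 0 has rank 0. Corank 2; j^3 = 3*x^2*y has shape L^2 M (L != M), so D-series; mu = 8 gives D_8.

Type D_8, Milnor number mu = 8.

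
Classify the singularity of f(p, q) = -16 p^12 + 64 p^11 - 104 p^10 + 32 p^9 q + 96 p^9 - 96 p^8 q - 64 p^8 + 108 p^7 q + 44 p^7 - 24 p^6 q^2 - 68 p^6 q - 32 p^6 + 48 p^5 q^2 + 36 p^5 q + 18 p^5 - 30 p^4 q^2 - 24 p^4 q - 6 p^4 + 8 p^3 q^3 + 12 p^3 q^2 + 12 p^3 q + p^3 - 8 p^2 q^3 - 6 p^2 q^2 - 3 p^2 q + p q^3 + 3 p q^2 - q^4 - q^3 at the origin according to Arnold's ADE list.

E_{7}

The Hessian of f at 0 has rank 0. Corank 2; j^3 = (p - q)^3 is a perfect cube, so E-series; the 4-jet and mu = 7 give E_7.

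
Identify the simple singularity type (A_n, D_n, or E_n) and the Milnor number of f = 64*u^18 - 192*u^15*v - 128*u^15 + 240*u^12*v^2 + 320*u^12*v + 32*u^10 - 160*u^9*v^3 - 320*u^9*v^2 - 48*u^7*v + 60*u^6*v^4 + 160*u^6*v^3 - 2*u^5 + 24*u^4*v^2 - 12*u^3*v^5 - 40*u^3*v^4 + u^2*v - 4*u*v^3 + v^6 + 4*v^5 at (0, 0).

The Hessian of f at 0 has rank 0. Corank 2; j^3 = u^2*v has shape L^2 M (L != M), so D-series; mu = 7 gives D_7.

Type D_7, Milnor number mu = 7.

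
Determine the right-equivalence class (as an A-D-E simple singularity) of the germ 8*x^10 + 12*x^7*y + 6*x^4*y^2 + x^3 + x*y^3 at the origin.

The Hessian of f at 0 has rank 0. Corank 2; j^3 = x^3 is a perfect cube, so E-series; the 4-jet and mu = 7 give E_7.

E_{7}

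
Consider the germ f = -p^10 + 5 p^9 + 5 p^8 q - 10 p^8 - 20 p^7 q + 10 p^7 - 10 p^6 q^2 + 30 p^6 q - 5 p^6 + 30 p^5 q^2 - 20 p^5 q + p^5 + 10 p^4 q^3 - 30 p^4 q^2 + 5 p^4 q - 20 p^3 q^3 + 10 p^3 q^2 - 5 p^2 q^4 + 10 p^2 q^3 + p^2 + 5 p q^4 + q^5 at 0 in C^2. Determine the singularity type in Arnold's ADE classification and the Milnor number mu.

Type A_4, Milnor number mu = 4.

The Hessian of f at 0 has rank 1. Corank 1: A-series; mu = 4 gives A_4.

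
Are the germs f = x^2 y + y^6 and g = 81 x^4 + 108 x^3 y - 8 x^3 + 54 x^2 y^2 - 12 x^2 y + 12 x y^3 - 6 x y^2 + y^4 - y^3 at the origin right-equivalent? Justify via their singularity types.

No.

The Hessian of f at 0 has rank 0. Corank 2; j^3 = x^2*y has shape L^2 M (L != M), so D-series; mu = 7 gives D_7. The Hessian of g at 0 has rank 0. Corank 2; j^3 = -(2*x + y)^3 is a perfect cube, so E-series; the 4-jet and mu = 6 give E_6. f is D_7 but g is E_6, hence not right-equivalent.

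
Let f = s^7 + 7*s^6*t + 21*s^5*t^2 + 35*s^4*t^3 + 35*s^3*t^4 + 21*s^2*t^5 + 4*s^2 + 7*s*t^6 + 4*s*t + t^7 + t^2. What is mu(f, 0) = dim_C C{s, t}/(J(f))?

6

The Hessian of f at 0 is [[8, 4], [4, 2]] with rank 1, so corank 1. A Groebner basis of the Jacobian ideal J(f) in C{s,t} is {t^6, s + t/2}; counting standard monomials gives mu = 6. Corank 1: A-series; mu = 6 gives A_6.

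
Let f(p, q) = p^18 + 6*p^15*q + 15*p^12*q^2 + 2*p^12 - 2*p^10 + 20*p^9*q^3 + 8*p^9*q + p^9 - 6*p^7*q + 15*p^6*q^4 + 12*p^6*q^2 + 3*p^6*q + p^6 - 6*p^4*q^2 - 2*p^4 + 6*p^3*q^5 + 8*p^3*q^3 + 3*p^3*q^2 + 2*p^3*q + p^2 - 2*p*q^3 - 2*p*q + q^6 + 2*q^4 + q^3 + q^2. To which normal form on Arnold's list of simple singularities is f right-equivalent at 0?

A_2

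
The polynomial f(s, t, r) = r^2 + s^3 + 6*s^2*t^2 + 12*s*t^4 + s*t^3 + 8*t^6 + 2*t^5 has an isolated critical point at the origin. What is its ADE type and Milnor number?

Type E7, Milnor number mu = 7.

The Hessian of f at 0 has rank 1. Corank 2; j^3 = s^3 is a perfect cube, so E-series; the 4-jet and mu = 7 give E_7.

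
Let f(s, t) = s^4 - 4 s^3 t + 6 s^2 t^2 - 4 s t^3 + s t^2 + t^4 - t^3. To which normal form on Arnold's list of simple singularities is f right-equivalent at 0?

The Hessian of f at 0 is [[0, 0], [0, 0]] with rank 0, so corank 2. A Groebner basis of the Jacobian ideal J(f) in C{s,t} is {s^3 + t^2/4, t^3, s*t - t^2}; counting standard monomials gives mu = 5. Corank 2; j^3 = t^2*(s - t) has shape L^2 M (L != M), so D-series; mu = 5 gives D_5.

D_{5}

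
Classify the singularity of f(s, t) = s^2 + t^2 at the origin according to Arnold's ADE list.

A_{1}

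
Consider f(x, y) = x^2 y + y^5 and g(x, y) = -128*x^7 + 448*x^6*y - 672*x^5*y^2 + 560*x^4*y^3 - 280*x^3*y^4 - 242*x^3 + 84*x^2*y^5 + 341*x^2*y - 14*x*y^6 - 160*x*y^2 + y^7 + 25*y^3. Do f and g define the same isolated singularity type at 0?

The Hessian of f at 0 is [[0, 0], [0, 0]] with rank 0, so corank 2. A Groebner basis of the Jacobian ideal J(f) in C{x,y} is {x^2/5 + y^4, x^3, x*y}; counting standard monomials gives mu = 6. Corank 2; j^3 = x^2*y has shape L^2 M (L != M), so D-series; mu = 6 gives D_6. The Hessian of g at 0 is [[0, 0], [0, 0]] with rank 0, so corank 2. A Groebner basis of the Jacobian ideal J(g) in C{x,y} is {19487171*x*y/14 + y^6 - 8857805*y^2/14, x*y^2 - 5*y^3/11, x^2 - 21*x*y/22 + 5*y^2/22}; counting standard monomials gives mu = 8. Corank 2; j^3 = -(2*x - y)*(11*x - 5*y)^2 has shape L^2 M (L != M), so D-series; mu = 8 gives D_8. f is D_6 but g is D_8, hence not right-equivalent.

No.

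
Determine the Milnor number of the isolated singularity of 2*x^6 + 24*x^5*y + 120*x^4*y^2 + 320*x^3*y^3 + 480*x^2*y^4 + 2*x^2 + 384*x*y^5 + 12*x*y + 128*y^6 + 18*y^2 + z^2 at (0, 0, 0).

The Hessian of f at 0 has rank 2. Corank 1: A-series; mu = 5 gives A_5.

5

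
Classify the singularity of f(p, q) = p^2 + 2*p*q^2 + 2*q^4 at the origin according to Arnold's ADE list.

A3

The Hessian of f at 0 has rank 1. Corank 1: A-series; mu = 3 gives A_3.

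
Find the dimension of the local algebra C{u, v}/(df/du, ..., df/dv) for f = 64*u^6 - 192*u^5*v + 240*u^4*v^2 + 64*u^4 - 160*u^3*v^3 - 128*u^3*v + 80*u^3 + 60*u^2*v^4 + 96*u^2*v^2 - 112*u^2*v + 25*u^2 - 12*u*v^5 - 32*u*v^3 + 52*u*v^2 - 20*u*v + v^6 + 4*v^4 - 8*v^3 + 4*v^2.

5

The Hessian of f at 0 is [[50, -20], [-20, 8]] with rank 1, so corank 1. A Groebner basis of the Jacobian ideal J(f) in C{u,v} is {u*v^2 + 275*u*v/2 - 5625*u/16 - 485*v^2/8 + 1125*v/8, 625*u*v/2 - 3125*u/4 + v^3 - 275*v^2/2 + 625*v/2, u^2 - u*v + 5*u/8 + v^2/4 - v/4}; counting standard monomials gives mu = 5. Corank 1: A-series; mu = 5 gives A_5.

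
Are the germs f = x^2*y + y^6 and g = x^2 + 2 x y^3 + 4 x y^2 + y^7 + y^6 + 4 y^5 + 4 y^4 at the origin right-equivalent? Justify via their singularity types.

No.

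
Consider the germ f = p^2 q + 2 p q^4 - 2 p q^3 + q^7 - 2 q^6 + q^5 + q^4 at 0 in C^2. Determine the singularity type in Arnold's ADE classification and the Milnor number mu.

The Hessian of f at 0 is [[0, 0], [0, 0]] with rank 0, so corank 2. A Groebner basis of the Jacobian ideal J(f) in C{p,q} is {p*q^2, -p*q + q^3, p^2 + 4*p*q}; counting standard monomials gives mu = 5. Corank 2; j^3 = p^2*q has shape L^2 M (L != M), so D-series; mu = 5 gives D_5.

Type D_{5}, Milnor number mu = 5.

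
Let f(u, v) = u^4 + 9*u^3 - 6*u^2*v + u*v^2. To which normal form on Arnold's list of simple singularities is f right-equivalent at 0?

D5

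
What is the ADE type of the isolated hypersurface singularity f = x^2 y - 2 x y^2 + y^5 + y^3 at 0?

The Hessian of f at 0 has rank 0. Corank 2; j^3 = y*(x - y)^2 has shape L^2 M (L != M), so D-series; mu = 6 gives D_6.

D_6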